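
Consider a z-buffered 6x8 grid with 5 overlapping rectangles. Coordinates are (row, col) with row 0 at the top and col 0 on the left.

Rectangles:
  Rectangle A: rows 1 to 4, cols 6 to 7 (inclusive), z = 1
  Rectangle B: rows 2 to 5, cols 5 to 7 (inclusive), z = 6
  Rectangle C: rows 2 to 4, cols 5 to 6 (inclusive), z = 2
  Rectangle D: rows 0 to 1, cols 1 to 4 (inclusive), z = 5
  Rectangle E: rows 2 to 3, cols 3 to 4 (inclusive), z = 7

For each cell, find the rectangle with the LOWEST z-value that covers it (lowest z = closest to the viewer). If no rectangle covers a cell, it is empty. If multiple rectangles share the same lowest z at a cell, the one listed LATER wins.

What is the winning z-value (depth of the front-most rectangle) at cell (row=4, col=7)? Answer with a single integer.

Check cell (4,7):
  A: rows 1-4 cols 6-7 z=1 -> covers; best now A (z=1)
  B: rows 2-5 cols 5-7 z=6 -> covers; best now A (z=1)
  C: rows 2-4 cols 5-6 -> outside (col miss)
  D: rows 0-1 cols 1-4 -> outside (row miss)
  E: rows 2-3 cols 3-4 -> outside (row miss)
Winner: A at z=1

Answer: 1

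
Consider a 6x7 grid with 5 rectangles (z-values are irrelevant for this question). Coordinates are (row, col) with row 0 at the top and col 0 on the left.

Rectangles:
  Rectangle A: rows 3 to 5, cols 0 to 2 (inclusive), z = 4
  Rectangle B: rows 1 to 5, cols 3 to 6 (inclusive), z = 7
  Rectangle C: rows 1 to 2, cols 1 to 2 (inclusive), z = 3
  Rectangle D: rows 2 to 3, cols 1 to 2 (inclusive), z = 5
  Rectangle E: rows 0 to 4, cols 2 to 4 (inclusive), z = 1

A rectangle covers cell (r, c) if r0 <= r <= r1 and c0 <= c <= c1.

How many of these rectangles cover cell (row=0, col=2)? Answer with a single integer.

Answer: 1

Derivation:
Check cell (0,2):
  A: rows 3-5 cols 0-2 -> outside (row miss)
  B: rows 1-5 cols 3-6 -> outside (row miss)
  C: rows 1-2 cols 1-2 -> outside (row miss)
  D: rows 2-3 cols 1-2 -> outside (row miss)
  E: rows 0-4 cols 2-4 -> covers
Count covering = 1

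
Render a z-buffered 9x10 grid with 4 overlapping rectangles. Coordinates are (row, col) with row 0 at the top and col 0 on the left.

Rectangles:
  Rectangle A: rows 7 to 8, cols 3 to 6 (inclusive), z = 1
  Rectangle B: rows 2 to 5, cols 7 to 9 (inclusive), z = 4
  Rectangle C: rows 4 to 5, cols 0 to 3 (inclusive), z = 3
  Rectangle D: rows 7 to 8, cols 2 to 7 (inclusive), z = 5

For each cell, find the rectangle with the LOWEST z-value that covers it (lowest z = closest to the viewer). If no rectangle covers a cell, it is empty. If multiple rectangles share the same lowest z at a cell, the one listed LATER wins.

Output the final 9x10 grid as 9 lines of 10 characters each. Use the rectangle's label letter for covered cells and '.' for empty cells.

..........
..........
.......BBB
.......BBB
CCCC...BBB
CCCC...BBB
..........
..DAAAAD..
..DAAAAD..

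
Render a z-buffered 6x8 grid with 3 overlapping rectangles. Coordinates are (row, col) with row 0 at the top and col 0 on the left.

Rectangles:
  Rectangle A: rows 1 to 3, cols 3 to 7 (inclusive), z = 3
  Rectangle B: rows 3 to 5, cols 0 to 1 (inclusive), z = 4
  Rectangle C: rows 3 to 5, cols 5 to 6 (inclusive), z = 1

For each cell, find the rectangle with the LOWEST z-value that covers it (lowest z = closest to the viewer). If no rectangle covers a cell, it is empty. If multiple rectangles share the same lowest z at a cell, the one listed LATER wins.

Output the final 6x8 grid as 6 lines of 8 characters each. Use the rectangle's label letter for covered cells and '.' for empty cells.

........
...AAAAA
...AAAAA
BB.AACCA
BB...CC.
BB...CC.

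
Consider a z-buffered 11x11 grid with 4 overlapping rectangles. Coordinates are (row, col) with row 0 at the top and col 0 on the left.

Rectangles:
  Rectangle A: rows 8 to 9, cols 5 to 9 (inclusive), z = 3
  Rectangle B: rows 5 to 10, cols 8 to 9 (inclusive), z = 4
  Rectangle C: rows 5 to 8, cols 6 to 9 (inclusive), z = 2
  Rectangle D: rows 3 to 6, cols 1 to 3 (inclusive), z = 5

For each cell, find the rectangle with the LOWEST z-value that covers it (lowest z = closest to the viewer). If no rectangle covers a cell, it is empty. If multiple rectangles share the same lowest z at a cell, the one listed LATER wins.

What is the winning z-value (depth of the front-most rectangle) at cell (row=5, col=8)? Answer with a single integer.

Check cell (5,8):
  A: rows 8-9 cols 5-9 -> outside (row miss)
  B: rows 5-10 cols 8-9 z=4 -> covers; best now B (z=4)
  C: rows 5-8 cols 6-9 z=2 -> covers; best now C (z=2)
  D: rows 3-6 cols 1-3 -> outside (col miss)
Winner: C at z=2

Answer: 2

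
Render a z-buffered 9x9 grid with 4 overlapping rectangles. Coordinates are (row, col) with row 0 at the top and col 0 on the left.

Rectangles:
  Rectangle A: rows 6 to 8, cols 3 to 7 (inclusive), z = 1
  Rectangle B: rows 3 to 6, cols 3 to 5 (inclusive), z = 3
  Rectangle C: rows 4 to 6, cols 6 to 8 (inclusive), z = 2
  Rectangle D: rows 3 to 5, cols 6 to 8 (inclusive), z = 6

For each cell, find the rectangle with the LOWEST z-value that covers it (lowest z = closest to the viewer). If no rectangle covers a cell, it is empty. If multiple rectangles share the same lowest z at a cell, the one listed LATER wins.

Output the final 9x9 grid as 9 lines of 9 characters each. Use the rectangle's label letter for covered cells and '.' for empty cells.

.........
.........
.........
...BBBDDD
...BBBCCC
...BBBCCC
...AAAAAC
...AAAAA.
...AAAAA.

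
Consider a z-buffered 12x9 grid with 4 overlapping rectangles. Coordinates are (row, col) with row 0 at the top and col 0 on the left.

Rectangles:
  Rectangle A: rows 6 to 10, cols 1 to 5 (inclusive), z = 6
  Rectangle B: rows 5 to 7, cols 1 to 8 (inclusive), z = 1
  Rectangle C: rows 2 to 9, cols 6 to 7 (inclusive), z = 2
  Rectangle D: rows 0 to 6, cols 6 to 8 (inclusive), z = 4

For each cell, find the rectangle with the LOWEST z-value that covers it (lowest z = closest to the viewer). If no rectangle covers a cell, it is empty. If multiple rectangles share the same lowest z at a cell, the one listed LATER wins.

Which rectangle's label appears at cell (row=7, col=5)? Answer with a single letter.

Check cell (7,5):
  A: rows 6-10 cols 1-5 z=6 -> covers; best now A (z=6)
  B: rows 5-7 cols 1-8 z=1 -> covers; best now B (z=1)
  C: rows 2-9 cols 6-7 -> outside (col miss)
  D: rows 0-6 cols 6-8 -> outside (row miss)
Winner: B at z=1

Answer: B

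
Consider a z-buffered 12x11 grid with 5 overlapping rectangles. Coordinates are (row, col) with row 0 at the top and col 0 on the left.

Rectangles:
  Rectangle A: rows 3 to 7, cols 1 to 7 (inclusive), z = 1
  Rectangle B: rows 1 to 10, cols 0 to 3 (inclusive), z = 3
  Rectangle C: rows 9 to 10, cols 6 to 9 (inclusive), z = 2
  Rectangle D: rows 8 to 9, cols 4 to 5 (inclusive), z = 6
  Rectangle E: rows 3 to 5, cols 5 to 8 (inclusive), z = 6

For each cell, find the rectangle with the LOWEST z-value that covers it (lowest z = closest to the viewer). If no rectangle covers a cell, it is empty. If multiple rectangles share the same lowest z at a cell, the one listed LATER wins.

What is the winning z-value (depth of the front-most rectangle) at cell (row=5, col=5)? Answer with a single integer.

Check cell (5,5):
  A: rows 3-7 cols 1-7 z=1 -> covers; best now A (z=1)
  B: rows 1-10 cols 0-3 -> outside (col miss)
  C: rows 9-10 cols 6-9 -> outside (row miss)
  D: rows 8-9 cols 4-5 -> outside (row miss)
  E: rows 3-5 cols 5-8 z=6 -> covers; best now A (z=1)
Winner: A at z=1

Answer: 1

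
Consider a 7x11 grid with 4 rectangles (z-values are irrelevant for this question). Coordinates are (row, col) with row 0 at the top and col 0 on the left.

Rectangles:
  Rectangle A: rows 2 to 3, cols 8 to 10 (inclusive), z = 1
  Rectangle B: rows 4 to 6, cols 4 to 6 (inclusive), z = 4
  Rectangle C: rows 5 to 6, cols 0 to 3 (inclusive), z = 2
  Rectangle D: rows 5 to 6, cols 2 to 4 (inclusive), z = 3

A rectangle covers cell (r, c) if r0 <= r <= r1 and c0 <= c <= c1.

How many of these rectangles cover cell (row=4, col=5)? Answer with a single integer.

Answer: 1

Derivation:
Check cell (4,5):
  A: rows 2-3 cols 8-10 -> outside (row miss)
  B: rows 4-6 cols 4-6 -> covers
  C: rows 5-6 cols 0-3 -> outside (row miss)
  D: rows 5-6 cols 2-4 -> outside (row miss)
Count covering = 1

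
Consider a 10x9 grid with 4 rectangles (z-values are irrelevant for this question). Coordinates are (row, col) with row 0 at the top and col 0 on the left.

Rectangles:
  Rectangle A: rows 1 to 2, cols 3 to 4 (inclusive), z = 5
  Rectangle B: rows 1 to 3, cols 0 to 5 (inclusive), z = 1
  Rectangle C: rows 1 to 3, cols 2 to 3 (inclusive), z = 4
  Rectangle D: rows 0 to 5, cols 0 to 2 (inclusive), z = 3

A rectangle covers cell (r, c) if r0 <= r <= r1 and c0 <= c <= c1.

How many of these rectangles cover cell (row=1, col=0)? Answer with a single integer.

Answer: 2

Derivation:
Check cell (1,0):
  A: rows 1-2 cols 3-4 -> outside (col miss)
  B: rows 1-3 cols 0-5 -> covers
  C: rows 1-3 cols 2-3 -> outside (col miss)
  D: rows 0-5 cols 0-2 -> covers
Count covering = 2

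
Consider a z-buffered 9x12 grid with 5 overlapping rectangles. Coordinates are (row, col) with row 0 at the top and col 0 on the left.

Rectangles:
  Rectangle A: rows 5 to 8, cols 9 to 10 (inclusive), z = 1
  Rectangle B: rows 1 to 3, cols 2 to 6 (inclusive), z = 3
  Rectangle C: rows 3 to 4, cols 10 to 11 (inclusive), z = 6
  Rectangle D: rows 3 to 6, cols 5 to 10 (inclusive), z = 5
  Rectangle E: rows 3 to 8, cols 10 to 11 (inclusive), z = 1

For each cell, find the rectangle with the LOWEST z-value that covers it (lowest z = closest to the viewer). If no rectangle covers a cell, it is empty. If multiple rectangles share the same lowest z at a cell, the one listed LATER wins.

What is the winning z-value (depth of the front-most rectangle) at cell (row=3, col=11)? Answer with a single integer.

Check cell (3,11):
  A: rows 5-8 cols 9-10 -> outside (row miss)
  B: rows 1-3 cols 2-6 -> outside (col miss)
  C: rows 3-4 cols 10-11 z=6 -> covers; best now C (z=6)
  D: rows 3-6 cols 5-10 -> outside (col miss)
  E: rows 3-8 cols 10-11 z=1 -> covers; best now E (z=1)
Winner: E at z=1

Answer: 1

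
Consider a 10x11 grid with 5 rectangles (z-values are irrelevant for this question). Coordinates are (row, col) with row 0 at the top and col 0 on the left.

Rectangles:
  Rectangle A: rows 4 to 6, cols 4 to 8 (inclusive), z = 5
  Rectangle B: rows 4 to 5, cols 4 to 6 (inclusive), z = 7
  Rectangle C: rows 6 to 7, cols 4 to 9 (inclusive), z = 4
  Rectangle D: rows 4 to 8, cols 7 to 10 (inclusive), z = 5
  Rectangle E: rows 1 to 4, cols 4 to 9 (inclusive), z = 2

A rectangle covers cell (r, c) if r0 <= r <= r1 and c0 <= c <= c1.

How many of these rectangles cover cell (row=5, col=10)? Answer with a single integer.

Answer: 1

Derivation:
Check cell (5,10):
  A: rows 4-6 cols 4-8 -> outside (col miss)
  B: rows 4-5 cols 4-6 -> outside (col miss)
  C: rows 6-7 cols 4-9 -> outside (row miss)
  D: rows 4-8 cols 7-10 -> covers
  E: rows 1-4 cols 4-9 -> outside (row miss)
Count covering = 1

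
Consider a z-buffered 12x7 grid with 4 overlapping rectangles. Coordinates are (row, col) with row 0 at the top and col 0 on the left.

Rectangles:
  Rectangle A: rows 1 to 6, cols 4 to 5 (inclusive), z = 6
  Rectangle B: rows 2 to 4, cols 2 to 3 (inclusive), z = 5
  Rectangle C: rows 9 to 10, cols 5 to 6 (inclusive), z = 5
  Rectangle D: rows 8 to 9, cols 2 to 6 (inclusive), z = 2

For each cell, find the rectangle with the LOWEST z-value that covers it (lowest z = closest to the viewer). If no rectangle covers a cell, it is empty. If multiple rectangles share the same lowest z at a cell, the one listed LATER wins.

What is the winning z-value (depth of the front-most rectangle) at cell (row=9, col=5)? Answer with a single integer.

Answer: 2

Derivation:
Check cell (9,5):
  A: rows 1-6 cols 4-5 -> outside (row miss)
  B: rows 2-4 cols 2-3 -> outside (row miss)
  C: rows 9-10 cols 5-6 z=5 -> covers; best now C (z=5)
  D: rows 8-9 cols 2-6 z=2 -> covers; best now D (z=2)
Winner: D at z=2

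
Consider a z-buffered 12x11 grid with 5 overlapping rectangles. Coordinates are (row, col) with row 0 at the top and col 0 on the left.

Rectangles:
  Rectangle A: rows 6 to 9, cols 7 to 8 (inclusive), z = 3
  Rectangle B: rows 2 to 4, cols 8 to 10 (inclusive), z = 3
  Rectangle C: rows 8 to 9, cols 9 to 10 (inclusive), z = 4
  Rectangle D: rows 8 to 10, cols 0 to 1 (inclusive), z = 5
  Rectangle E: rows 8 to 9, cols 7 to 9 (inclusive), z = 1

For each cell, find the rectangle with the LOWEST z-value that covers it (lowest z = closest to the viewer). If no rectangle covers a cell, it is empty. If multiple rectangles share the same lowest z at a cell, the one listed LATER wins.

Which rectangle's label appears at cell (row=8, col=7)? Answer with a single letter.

Check cell (8,7):
  A: rows 6-9 cols 7-8 z=3 -> covers; best now A (z=3)
  B: rows 2-4 cols 8-10 -> outside (row miss)
  C: rows 8-9 cols 9-10 -> outside (col miss)
  D: rows 8-10 cols 0-1 -> outside (col miss)
  E: rows 8-9 cols 7-9 z=1 -> covers; best now E (z=1)
Winner: E at z=1

Answer: E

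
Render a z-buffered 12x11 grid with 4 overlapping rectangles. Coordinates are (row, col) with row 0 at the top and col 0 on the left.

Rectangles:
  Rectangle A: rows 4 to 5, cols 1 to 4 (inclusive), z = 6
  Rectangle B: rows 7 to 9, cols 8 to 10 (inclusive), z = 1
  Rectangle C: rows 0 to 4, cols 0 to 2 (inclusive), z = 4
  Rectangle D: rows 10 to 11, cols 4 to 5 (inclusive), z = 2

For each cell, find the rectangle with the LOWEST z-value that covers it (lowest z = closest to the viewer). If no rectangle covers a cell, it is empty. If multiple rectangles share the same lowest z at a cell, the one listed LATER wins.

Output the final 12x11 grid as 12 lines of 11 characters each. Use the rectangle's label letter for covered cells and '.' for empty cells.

CCC........
CCC........
CCC........
CCC........
CCCAA......
.AAAA......
...........
........BBB
........BBB
........BBB
....DD.....
....DD.....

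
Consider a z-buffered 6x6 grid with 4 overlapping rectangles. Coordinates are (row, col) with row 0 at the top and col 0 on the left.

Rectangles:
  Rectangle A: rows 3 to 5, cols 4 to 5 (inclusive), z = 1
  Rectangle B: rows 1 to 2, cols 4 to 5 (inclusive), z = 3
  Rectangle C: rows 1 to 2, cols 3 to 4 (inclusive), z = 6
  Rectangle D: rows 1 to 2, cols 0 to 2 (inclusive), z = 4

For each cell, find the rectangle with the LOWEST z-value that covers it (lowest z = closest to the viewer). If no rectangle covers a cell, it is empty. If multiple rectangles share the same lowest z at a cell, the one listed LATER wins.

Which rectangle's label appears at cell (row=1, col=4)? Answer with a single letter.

Check cell (1,4):
  A: rows 3-5 cols 4-5 -> outside (row miss)
  B: rows 1-2 cols 4-5 z=3 -> covers; best now B (z=3)
  C: rows 1-2 cols 3-4 z=6 -> covers; best now B (z=3)
  D: rows 1-2 cols 0-2 -> outside (col miss)
Winner: B at z=3

Answer: B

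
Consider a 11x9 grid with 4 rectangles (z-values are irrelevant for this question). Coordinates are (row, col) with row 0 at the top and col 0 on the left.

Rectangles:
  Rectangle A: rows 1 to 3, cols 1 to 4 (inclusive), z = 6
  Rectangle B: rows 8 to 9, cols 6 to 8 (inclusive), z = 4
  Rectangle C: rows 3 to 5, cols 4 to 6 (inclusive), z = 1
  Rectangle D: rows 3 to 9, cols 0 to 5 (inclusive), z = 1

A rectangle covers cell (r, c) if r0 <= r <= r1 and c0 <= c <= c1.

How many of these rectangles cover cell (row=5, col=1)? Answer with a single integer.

Check cell (5,1):
  A: rows 1-3 cols 1-4 -> outside (row miss)
  B: rows 8-9 cols 6-8 -> outside (row miss)
  C: rows 3-5 cols 4-6 -> outside (col miss)
  D: rows 3-9 cols 0-5 -> covers
Count covering = 1

Answer: 1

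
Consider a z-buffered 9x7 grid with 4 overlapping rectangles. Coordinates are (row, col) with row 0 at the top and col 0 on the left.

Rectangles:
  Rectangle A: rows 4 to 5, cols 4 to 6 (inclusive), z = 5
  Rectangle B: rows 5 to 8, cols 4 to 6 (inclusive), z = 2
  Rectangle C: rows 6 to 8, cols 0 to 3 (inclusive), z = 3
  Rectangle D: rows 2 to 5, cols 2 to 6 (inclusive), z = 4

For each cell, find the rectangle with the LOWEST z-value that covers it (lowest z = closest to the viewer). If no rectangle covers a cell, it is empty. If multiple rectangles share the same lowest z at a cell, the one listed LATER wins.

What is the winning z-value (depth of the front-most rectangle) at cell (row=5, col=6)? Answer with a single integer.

Answer: 2

Derivation:
Check cell (5,6):
  A: rows 4-5 cols 4-6 z=5 -> covers; best now A (z=5)
  B: rows 5-8 cols 4-6 z=2 -> covers; best now B (z=2)
  C: rows 6-8 cols 0-3 -> outside (row miss)
  D: rows 2-5 cols 2-6 z=4 -> covers; best now B (z=2)
Winner: B at z=2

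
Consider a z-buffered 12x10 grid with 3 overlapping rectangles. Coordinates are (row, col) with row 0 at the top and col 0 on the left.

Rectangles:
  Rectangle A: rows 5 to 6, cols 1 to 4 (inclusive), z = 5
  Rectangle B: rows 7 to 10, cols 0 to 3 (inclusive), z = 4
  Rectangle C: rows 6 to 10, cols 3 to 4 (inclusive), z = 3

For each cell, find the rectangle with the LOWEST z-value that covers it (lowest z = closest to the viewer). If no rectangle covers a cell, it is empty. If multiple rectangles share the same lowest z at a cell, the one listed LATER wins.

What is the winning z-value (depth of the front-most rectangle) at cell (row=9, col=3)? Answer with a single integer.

Check cell (9,3):
  A: rows 5-6 cols 1-4 -> outside (row miss)
  B: rows 7-10 cols 0-3 z=4 -> covers; best now B (z=4)
  C: rows 6-10 cols 3-4 z=3 -> covers; best now C (z=3)
Winner: C at z=3

Answer: 3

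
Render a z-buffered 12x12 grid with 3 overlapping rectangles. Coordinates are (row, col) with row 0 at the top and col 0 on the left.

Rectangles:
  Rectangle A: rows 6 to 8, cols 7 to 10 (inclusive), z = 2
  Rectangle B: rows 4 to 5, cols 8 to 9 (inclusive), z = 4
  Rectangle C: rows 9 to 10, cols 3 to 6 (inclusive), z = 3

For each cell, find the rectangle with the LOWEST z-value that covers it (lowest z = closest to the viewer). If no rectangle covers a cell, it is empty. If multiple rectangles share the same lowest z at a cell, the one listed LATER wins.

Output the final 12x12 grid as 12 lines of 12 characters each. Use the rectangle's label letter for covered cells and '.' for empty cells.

............
............
............
............
........BB..
........BB..
.......AAAA.
.......AAAA.
.......AAAA.
...CCCC.....
...CCCC.....
............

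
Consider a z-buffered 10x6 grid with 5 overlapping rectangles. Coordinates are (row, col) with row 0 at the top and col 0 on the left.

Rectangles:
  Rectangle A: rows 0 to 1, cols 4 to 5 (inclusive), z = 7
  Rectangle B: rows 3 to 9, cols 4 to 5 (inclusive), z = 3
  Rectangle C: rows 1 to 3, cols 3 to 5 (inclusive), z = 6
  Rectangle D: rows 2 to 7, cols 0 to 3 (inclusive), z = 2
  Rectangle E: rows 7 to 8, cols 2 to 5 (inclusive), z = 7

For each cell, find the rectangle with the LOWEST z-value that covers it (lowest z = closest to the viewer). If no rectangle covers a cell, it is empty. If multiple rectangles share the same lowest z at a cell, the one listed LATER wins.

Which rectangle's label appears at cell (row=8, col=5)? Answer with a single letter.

Check cell (8,5):
  A: rows 0-1 cols 4-5 -> outside (row miss)
  B: rows 3-9 cols 4-5 z=3 -> covers; best now B (z=3)
  C: rows 1-3 cols 3-5 -> outside (row miss)
  D: rows 2-7 cols 0-3 -> outside (row miss)
  E: rows 7-8 cols 2-5 z=7 -> covers; best now B (z=3)
Winner: B at z=3

Answer: B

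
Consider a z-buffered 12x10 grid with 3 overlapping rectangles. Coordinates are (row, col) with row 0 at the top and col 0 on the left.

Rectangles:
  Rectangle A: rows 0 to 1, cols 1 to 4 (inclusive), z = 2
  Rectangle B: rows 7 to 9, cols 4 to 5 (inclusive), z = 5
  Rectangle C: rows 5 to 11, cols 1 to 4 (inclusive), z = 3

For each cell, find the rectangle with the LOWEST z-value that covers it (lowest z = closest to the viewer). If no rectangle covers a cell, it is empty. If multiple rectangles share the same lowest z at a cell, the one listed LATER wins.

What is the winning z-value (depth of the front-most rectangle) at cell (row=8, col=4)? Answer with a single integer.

Check cell (8,4):
  A: rows 0-1 cols 1-4 -> outside (row miss)
  B: rows 7-9 cols 4-5 z=5 -> covers; best now B (z=5)
  C: rows 5-11 cols 1-4 z=3 -> covers; best now C (z=3)
Winner: C at z=3

Answer: 3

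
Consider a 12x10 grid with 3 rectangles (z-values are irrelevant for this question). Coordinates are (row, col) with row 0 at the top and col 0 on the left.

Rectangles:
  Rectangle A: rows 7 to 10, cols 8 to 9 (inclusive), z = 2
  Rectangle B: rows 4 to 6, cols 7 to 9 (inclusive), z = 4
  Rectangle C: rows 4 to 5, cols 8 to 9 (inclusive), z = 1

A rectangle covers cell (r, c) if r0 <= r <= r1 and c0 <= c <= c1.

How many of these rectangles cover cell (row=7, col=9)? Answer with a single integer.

Check cell (7,9):
  A: rows 7-10 cols 8-9 -> covers
  B: rows 4-6 cols 7-9 -> outside (row miss)
  C: rows 4-5 cols 8-9 -> outside (row miss)
Count covering = 1

Answer: 1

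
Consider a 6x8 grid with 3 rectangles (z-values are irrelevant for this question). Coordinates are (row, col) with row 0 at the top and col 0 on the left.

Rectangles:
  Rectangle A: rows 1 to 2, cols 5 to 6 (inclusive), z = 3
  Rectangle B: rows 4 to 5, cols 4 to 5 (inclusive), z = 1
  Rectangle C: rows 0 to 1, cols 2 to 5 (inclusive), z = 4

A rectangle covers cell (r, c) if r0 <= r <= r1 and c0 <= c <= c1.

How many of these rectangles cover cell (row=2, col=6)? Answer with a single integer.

Check cell (2,6):
  A: rows 1-2 cols 5-6 -> covers
  B: rows 4-5 cols 4-5 -> outside (row miss)
  C: rows 0-1 cols 2-5 -> outside (row miss)
Count covering = 1

Answer: 1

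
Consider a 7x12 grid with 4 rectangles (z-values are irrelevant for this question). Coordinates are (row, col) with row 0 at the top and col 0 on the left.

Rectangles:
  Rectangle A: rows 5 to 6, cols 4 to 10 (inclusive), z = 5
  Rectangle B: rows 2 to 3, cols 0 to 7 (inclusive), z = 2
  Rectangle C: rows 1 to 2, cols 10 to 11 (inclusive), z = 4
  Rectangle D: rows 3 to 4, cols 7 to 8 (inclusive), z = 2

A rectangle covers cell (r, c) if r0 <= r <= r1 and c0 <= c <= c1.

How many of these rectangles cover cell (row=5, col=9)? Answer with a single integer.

Answer: 1

Derivation:
Check cell (5,9):
  A: rows 5-6 cols 4-10 -> covers
  B: rows 2-3 cols 0-7 -> outside (row miss)
  C: rows 1-2 cols 10-11 -> outside (row miss)
  D: rows 3-4 cols 7-8 -> outside (row miss)
Count covering = 1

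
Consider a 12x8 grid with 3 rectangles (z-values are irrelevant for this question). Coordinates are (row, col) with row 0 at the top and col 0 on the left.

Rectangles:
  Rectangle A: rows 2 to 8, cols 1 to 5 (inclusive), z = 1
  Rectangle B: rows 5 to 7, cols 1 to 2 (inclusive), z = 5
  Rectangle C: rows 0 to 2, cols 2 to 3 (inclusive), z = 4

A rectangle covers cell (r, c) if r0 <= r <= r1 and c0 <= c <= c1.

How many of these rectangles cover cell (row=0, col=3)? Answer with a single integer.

Answer: 1

Derivation:
Check cell (0,3):
  A: rows 2-8 cols 1-5 -> outside (row miss)
  B: rows 5-7 cols 1-2 -> outside (row miss)
  C: rows 0-2 cols 2-3 -> covers
Count covering = 1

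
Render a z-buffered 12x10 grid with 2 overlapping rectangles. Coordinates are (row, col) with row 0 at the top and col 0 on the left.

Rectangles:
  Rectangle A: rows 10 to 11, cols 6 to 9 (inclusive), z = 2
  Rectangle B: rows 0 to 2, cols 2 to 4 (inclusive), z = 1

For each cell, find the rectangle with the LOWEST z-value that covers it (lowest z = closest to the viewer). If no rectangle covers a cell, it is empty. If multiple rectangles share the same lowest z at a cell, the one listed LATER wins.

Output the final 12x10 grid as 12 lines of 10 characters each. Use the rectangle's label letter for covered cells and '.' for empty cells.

..BBB.....
..BBB.....
..BBB.....
..........
..........
..........
..........
..........
..........
..........
......AAAA
......AAAA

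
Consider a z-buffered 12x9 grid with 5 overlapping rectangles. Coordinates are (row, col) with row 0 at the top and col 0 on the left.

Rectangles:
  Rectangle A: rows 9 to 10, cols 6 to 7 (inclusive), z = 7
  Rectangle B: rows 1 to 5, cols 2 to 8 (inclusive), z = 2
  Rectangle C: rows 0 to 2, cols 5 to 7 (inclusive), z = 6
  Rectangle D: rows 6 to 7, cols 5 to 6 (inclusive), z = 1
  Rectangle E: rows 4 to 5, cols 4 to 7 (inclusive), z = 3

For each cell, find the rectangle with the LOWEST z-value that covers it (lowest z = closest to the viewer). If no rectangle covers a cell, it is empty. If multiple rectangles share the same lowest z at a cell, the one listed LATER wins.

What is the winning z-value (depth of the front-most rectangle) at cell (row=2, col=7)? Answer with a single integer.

Check cell (2,7):
  A: rows 9-10 cols 6-7 -> outside (row miss)
  B: rows 1-5 cols 2-8 z=2 -> covers; best now B (z=2)
  C: rows 0-2 cols 5-7 z=6 -> covers; best now B (z=2)
  D: rows 6-7 cols 5-6 -> outside (row miss)
  E: rows 4-5 cols 4-7 -> outside (row miss)
Winner: B at z=2

Answer: 2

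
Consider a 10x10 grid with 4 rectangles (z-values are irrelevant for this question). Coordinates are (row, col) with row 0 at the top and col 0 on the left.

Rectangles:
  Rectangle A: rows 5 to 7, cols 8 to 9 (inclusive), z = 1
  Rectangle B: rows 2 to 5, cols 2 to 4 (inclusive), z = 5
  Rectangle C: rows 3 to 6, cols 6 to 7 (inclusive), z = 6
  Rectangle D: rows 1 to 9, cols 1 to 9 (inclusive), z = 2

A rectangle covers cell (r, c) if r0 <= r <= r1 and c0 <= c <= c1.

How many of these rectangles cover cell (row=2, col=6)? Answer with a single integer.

Check cell (2,6):
  A: rows 5-7 cols 8-9 -> outside (row miss)
  B: rows 2-5 cols 2-4 -> outside (col miss)
  C: rows 3-6 cols 6-7 -> outside (row miss)
  D: rows 1-9 cols 1-9 -> covers
Count covering = 1

Answer: 1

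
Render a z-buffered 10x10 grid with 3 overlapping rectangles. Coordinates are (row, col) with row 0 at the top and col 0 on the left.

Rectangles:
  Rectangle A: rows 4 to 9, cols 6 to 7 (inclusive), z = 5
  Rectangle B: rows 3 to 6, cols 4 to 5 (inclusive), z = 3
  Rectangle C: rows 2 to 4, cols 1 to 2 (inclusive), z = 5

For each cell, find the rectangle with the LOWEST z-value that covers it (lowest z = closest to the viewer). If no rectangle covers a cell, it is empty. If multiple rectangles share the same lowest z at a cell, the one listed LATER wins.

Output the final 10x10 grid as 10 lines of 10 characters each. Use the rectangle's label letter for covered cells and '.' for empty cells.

..........
..........
.CC.......
.CC.BB....
.CC.BBAA..
....BBAA..
....BBAA..
......AA..
......AA..
......AA..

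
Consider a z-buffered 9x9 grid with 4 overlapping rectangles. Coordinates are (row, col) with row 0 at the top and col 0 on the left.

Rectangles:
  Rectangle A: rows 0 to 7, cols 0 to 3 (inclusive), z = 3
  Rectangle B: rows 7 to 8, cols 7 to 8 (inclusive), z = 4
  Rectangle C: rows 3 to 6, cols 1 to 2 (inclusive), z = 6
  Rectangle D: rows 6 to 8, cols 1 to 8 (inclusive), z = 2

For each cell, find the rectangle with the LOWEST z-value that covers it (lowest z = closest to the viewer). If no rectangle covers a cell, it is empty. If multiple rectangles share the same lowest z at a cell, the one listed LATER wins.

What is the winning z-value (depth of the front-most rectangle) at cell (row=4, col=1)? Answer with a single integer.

Check cell (4,1):
  A: rows 0-7 cols 0-3 z=3 -> covers; best now A (z=3)
  B: rows 7-8 cols 7-8 -> outside (row miss)
  C: rows 3-6 cols 1-2 z=6 -> covers; best now A (z=3)
  D: rows 6-8 cols 1-8 -> outside (row miss)
Winner: A at z=3

Answer: 3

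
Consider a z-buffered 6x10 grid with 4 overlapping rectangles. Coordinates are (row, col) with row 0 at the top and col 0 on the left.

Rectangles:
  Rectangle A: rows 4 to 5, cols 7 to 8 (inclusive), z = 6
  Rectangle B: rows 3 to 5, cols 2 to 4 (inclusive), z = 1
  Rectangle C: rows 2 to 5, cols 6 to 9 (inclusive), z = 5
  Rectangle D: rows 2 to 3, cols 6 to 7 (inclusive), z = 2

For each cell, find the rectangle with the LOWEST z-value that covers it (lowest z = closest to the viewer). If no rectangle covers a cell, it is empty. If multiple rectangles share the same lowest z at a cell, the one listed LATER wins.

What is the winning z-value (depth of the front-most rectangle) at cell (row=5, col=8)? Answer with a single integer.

Answer: 5

Derivation:
Check cell (5,8):
  A: rows 4-5 cols 7-8 z=6 -> covers; best now A (z=6)
  B: rows 3-5 cols 2-4 -> outside (col miss)
  C: rows 2-5 cols 6-9 z=5 -> covers; best now C (z=5)
  D: rows 2-3 cols 6-7 -> outside (row miss)
Winner: C at z=5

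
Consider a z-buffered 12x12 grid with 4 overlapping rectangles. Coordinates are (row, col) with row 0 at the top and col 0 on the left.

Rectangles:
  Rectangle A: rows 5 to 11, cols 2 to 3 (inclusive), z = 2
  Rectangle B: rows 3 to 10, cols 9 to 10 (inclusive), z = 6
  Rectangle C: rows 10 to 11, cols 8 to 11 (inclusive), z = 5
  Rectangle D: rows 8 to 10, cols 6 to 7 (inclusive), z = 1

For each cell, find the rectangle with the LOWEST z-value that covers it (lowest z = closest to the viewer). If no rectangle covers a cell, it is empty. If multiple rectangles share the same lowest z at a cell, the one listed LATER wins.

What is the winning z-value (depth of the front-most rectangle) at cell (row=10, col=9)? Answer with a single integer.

Answer: 5

Derivation:
Check cell (10,9):
  A: rows 5-11 cols 2-3 -> outside (col miss)
  B: rows 3-10 cols 9-10 z=6 -> covers; best now B (z=6)
  C: rows 10-11 cols 8-11 z=5 -> covers; best now C (z=5)
  D: rows 8-10 cols 6-7 -> outside (col miss)
Winner: C at z=5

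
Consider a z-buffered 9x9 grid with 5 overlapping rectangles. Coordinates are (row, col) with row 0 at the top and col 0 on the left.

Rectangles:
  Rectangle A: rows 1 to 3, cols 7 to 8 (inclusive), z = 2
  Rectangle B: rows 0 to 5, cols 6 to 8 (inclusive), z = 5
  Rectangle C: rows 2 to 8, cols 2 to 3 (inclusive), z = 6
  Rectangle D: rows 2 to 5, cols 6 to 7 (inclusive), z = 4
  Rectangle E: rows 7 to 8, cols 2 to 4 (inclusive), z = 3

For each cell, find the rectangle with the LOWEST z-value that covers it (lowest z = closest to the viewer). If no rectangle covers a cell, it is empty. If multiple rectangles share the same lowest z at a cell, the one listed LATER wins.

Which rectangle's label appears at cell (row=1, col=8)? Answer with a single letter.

Answer: A

Derivation:
Check cell (1,8):
  A: rows 1-3 cols 7-8 z=2 -> covers; best now A (z=2)
  B: rows 0-5 cols 6-8 z=5 -> covers; best now A (z=2)
  C: rows 2-8 cols 2-3 -> outside (row miss)
  D: rows 2-5 cols 6-7 -> outside (row miss)
  E: rows 7-8 cols 2-4 -> outside (row miss)
Winner: A at z=2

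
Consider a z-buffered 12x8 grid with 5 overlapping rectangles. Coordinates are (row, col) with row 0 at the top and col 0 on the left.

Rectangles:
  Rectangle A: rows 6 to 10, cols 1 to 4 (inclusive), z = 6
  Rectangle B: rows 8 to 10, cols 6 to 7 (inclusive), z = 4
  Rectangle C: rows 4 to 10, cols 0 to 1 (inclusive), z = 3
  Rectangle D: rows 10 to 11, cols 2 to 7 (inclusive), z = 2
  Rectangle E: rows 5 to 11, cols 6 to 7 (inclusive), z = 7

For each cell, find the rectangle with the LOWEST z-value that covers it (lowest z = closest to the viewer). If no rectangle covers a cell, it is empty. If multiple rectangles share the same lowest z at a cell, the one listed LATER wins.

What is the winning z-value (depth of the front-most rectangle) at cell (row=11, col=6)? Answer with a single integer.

Check cell (11,6):
  A: rows 6-10 cols 1-4 -> outside (row miss)
  B: rows 8-10 cols 6-7 -> outside (row miss)
  C: rows 4-10 cols 0-1 -> outside (row miss)
  D: rows 10-11 cols 2-7 z=2 -> covers; best now D (z=2)
  E: rows 5-11 cols 6-7 z=7 -> covers; best now D (z=2)
Winner: D at z=2

Answer: 2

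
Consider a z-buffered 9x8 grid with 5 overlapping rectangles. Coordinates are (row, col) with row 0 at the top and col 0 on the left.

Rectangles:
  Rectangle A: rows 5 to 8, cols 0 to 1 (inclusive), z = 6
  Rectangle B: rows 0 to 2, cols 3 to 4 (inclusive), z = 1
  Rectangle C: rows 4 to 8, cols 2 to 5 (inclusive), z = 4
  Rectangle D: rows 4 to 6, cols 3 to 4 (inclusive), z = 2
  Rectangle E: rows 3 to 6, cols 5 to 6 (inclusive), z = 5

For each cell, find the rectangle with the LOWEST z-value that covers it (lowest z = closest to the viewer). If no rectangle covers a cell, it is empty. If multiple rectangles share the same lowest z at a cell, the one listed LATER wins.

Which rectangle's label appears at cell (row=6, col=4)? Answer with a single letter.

Check cell (6,4):
  A: rows 5-8 cols 0-1 -> outside (col miss)
  B: rows 0-2 cols 3-4 -> outside (row miss)
  C: rows 4-8 cols 2-5 z=4 -> covers; best now C (z=4)
  D: rows 4-6 cols 3-4 z=2 -> covers; best now D (z=2)
  E: rows 3-6 cols 5-6 -> outside (col miss)
Winner: D at z=2

Answer: D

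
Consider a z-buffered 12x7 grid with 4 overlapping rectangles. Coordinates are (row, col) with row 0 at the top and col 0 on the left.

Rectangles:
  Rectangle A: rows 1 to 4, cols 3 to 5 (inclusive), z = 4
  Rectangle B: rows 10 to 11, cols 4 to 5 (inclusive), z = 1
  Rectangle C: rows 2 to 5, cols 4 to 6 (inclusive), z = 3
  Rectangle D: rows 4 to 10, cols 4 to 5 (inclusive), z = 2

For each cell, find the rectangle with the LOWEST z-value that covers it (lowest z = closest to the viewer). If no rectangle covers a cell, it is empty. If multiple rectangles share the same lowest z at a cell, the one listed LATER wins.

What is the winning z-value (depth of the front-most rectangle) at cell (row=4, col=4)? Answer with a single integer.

Answer: 2

Derivation:
Check cell (4,4):
  A: rows 1-4 cols 3-5 z=4 -> covers; best now A (z=4)
  B: rows 10-11 cols 4-5 -> outside (row miss)
  C: rows 2-5 cols 4-6 z=3 -> covers; best now C (z=3)
  D: rows 4-10 cols 4-5 z=2 -> covers; best now D (z=2)
Winner: D at z=2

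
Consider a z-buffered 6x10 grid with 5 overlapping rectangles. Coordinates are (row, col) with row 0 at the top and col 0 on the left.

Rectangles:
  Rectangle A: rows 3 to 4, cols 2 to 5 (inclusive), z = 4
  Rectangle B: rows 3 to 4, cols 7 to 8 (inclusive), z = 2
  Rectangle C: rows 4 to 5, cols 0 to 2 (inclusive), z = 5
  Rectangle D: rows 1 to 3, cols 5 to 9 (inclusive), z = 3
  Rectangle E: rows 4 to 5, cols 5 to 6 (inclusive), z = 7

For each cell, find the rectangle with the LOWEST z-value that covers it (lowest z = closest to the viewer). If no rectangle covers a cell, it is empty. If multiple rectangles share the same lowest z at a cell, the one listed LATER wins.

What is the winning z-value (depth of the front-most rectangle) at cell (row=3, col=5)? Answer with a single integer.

Check cell (3,5):
  A: rows 3-4 cols 2-5 z=4 -> covers; best now A (z=4)
  B: rows 3-4 cols 7-8 -> outside (col miss)
  C: rows 4-5 cols 0-2 -> outside (row miss)
  D: rows 1-3 cols 5-9 z=3 -> covers; best now D (z=3)
  E: rows 4-5 cols 5-6 -> outside (row miss)
Winner: D at z=3

Answer: 3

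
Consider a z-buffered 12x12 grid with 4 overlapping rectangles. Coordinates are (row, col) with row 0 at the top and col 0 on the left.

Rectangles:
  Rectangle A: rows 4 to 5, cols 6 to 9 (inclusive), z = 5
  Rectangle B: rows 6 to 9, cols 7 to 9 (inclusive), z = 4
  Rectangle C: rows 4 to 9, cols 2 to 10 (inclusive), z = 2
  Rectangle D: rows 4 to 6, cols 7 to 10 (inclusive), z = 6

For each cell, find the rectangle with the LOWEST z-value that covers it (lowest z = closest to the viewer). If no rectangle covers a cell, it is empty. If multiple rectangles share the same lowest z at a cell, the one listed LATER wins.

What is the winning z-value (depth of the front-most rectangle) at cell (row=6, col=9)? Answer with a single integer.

Check cell (6,9):
  A: rows 4-5 cols 6-9 -> outside (row miss)
  B: rows 6-9 cols 7-9 z=4 -> covers; best now B (z=4)
  C: rows 4-9 cols 2-10 z=2 -> covers; best now C (z=2)
  D: rows 4-6 cols 7-10 z=6 -> covers; best now C (z=2)
Winner: C at z=2

Answer: 2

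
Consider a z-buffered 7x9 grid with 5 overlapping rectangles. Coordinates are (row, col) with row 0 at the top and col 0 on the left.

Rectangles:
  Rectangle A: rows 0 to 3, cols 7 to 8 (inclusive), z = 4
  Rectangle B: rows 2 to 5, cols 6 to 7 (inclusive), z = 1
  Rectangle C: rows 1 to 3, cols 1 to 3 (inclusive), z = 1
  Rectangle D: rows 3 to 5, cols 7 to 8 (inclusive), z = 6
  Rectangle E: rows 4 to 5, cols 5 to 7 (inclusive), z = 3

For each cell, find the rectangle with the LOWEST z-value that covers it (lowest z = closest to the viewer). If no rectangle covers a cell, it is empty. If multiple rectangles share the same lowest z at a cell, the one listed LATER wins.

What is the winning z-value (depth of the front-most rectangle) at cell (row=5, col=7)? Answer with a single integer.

Answer: 1

Derivation:
Check cell (5,7):
  A: rows 0-3 cols 7-8 -> outside (row miss)
  B: rows 2-5 cols 6-7 z=1 -> covers; best now B (z=1)
  C: rows 1-3 cols 1-3 -> outside (row miss)
  D: rows 3-5 cols 7-8 z=6 -> covers; best now B (z=1)
  E: rows 4-5 cols 5-7 z=3 -> covers; best now B (z=1)
Winner: B at z=1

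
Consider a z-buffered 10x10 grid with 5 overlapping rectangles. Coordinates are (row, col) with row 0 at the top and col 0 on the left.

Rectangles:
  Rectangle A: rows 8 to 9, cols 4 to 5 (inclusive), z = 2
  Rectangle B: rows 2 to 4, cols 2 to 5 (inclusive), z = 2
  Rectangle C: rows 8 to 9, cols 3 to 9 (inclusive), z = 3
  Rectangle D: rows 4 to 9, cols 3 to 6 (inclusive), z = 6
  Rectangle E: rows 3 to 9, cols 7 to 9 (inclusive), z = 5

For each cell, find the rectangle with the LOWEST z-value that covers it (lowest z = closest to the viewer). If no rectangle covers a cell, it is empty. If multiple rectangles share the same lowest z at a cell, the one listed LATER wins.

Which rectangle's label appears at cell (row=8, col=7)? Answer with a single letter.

Answer: C

Derivation:
Check cell (8,7):
  A: rows 8-9 cols 4-5 -> outside (col miss)
  B: rows 2-4 cols 2-5 -> outside (row miss)
  C: rows 8-9 cols 3-9 z=3 -> covers; best now C (z=3)
  D: rows 4-9 cols 3-6 -> outside (col miss)
  E: rows 3-9 cols 7-9 z=5 -> covers; best now C (z=3)
Winner: C at z=3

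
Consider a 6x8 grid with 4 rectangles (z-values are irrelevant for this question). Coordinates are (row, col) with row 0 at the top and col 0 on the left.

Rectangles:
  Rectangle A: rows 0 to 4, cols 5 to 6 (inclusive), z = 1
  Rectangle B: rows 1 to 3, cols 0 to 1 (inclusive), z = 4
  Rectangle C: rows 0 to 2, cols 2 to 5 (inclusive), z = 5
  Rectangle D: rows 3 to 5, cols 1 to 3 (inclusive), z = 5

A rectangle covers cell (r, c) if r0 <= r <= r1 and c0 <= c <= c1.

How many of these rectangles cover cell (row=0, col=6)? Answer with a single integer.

Answer: 1

Derivation:
Check cell (0,6):
  A: rows 0-4 cols 5-6 -> covers
  B: rows 1-3 cols 0-1 -> outside (row miss)
  C: rows 0-2 cols 2-5 -> outside (col miss)
  D: rows 3-5 cols 1-3 -> outside (row miss)
Count covering = 1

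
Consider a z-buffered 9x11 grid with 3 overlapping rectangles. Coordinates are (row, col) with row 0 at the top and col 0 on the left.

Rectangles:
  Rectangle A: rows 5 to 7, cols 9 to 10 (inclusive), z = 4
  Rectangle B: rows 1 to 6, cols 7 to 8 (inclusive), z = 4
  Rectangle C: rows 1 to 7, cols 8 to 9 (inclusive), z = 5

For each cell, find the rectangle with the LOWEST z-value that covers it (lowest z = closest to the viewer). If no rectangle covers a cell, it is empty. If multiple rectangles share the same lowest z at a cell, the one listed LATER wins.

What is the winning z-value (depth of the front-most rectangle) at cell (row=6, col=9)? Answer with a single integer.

Answer: 4

Derivation:
Check cell (6,9):
  A: rows 5-7 cols 9-10 z=4 -> covers; best now A (z=4)
  B: rows 1-6 cols 7-8 -> outside (col miss)
  C: rows 1-7 cols 8-9 z=5 -> covers; best now A (z=4)
Winner: A at z=4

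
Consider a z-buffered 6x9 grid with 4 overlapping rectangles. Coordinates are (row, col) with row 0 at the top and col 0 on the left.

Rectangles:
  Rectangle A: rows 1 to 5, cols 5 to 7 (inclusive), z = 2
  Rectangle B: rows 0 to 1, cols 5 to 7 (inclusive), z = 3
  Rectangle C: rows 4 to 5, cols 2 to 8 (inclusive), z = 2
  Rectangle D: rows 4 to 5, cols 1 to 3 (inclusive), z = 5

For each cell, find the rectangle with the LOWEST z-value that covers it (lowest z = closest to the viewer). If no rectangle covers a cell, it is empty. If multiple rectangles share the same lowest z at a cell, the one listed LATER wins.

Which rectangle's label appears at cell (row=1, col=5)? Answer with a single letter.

Answer: A

Derivation:
Check cell (1,5):
  A: rows 1-5 cols 5-7 z=2 -> covers; best now A (z=2)
  B: rows 0-1 cols 5-7 z=3 -> covers; best now A (z=2)
  C: rows 4-5 cols 2-8 -> outside (row miss)
  D: rows 4-5 cols 1-3 -> outside (row miss)
Winner: A at z=2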